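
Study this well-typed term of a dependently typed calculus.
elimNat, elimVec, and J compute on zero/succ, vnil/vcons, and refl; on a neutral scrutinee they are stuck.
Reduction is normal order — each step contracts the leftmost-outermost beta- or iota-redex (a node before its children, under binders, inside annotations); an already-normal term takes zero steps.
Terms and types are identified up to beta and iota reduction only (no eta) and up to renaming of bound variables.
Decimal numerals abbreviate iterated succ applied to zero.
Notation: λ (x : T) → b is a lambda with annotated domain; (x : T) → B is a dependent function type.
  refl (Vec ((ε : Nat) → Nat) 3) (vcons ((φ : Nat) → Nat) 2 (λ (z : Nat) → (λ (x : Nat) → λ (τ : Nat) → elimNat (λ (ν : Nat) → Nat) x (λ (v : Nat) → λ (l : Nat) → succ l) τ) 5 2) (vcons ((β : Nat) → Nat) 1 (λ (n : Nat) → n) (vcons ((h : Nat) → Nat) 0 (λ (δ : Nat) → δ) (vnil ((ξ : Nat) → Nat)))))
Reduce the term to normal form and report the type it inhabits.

normal form:
  refl (Vec ((ε : Nat) → Nat) 3) (vcons ((φ : Nat) → Nat) 2 (λ (z : Nat) → 7) (vcons ((x : Nat) → Nat) 1 (λ (τ : Nat) → τ) (vcons ((ν : Nat) → Nat) 0 (λ (v : Nat) → v) (vnil ((l : Nat) → Nat)))))
the term's type:
  Eq (Vec ((ε : Nat) → Nat) 3) (vcons ((φ : Nat) → Nat) 2 (λ (z : Nat) → 7) (vcons ((x : Nat) → Nat) 1 (λ (τ : Nat) → τ) (vcons ((ν : Nat) → Nat) 0 (λ (v : Nat) → v) (vnil ((l : Nat) → Nat))))) (vcons ((β : Nat) → Nat) 2 (λ (n : Nat) → 7) (vcons ((h : Nat) → Nat) 1 (λ (δ : Nat) → δ) (vcons ((ξ : Nat) → Nat) 0 (λ (ψ : Nat) → ψ) (vnil ((ζ : Nat) → Nat)))))
observation: the term reaches its normal form after 9 normal-order steps.


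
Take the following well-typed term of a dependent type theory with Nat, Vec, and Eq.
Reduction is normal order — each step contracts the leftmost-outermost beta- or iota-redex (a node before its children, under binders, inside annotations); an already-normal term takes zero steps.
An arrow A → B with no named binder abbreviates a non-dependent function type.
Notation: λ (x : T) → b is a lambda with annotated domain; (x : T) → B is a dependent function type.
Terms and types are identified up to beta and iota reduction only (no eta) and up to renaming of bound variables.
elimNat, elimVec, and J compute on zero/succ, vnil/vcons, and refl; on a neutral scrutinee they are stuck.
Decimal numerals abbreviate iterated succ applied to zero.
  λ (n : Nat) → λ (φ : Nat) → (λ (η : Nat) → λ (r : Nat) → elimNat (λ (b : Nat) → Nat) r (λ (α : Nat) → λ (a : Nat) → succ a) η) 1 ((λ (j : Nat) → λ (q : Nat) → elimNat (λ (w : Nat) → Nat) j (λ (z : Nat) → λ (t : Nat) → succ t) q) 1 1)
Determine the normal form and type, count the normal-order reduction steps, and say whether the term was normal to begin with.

normal form:
  λ (n : Nat) → λ (φ : Nat) → 3
the term's type:
  Nat → Nat → Nat
steps to reach normal form (normal order): 12
started in normal form: no
first contracted redex: a beta-redex


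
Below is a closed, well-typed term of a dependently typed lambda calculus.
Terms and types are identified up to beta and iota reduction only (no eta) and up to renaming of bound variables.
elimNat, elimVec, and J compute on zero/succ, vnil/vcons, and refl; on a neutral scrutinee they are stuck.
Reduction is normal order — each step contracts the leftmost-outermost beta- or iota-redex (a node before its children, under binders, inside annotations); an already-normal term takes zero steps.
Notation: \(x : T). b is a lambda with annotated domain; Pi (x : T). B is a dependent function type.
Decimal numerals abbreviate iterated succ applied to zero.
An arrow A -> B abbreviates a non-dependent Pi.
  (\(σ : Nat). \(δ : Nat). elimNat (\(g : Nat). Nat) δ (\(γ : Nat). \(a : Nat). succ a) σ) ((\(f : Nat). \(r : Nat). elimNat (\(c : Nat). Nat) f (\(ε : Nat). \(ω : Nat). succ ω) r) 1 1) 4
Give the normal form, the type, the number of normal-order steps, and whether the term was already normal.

reduced normal form:
  6
inferred type:
  Nat
steps to reach normal form (normal order): 15
term was already normal: no
first redex: a beta-redex


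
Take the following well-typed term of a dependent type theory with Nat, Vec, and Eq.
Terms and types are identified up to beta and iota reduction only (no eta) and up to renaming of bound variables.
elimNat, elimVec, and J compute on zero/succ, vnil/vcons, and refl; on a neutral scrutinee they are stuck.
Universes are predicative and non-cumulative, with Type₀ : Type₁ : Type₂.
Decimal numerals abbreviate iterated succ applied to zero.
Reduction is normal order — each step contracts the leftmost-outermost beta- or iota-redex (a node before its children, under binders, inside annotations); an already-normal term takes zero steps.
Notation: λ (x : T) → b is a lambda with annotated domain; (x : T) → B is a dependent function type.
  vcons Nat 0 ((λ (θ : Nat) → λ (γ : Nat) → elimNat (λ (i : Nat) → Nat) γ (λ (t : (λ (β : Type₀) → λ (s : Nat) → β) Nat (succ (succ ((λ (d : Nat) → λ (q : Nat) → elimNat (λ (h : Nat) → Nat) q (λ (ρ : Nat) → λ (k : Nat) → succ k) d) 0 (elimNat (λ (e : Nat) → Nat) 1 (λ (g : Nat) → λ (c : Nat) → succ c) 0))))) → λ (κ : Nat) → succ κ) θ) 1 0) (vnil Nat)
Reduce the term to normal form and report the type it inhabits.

resulting normal form:
  vcons Nat 0 1 (vnil Nat)
inferred type:
  Vec Nat 1


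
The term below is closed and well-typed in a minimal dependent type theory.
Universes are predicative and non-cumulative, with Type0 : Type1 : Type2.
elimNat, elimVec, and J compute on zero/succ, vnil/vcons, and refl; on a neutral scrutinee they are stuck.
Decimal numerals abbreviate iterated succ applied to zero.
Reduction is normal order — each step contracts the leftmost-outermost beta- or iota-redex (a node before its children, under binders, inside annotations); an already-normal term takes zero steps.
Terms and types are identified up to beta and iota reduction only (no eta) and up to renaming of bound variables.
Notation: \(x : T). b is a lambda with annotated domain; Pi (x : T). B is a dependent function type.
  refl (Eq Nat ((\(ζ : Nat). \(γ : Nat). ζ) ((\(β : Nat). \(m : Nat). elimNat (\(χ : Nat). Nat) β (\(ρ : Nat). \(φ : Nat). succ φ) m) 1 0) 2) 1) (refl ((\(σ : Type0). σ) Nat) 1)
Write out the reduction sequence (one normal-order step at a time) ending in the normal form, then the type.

reduction (normal order):
  refl (Eq Nat ((\(ζ : Nat). \(γ : Nat). ζ) ((\(β : Nat). \(m : Nat). elimNat (\(χ : Nat). Nat) β (\(ρ : Nat). \(φ : Nat). succ φ) m) 1 0) 2) 1) (refl ((\(σ : Type0). σ) Nat) 1)
  ~> refl (Eq Nat ((\(ζ : Nat). (\(γ : Nat). \(β : Nat). elimNat (\(m : Nat). Nat) γ (\(χ : Nat). \(ρ : Nat). succ ρ) β) 1 0) 2) 1) (refl ((\(φ : Type0). φ) Nat) 1)
  ~> refl (Eq Nat ((\(ζ : Nat). \(γ : Nat). elimNat (\(β : Nat). Nat) ζ (\(m : Nat). \(χ : Nat). succ χ) γ) 1 0) 1) (refl ((\(ρ : Type0). ρ) Nat) 1)
  ~> refl (Eq Nat ((\(ζ : Nat). elimNat (\(γ : Nat). Nat) 1 (\(β : Nat). \(m : Nat). succ m) ζ) 0) 1) (refl ((\(χ : Type0). χ) Nat) 1)
  ~> refl (Eq Nat (elimNat (\(ζ : Nat). Nat) 1 (\(γ : Nat). \(β : Nat). succ β) 0) 1) (refl ((\(m : Type0). m) Nat) 1)
  ~> refl (Eq Nat 1 1) (refl ((\(ζ : Type0). ζ) Nat) 1)
  ~> refl (Eq Nat 1 1) (refl Nat 1)
type:
  Eq (Eq Nat 1 1) (refl Nat 1) (refl Nat 1)


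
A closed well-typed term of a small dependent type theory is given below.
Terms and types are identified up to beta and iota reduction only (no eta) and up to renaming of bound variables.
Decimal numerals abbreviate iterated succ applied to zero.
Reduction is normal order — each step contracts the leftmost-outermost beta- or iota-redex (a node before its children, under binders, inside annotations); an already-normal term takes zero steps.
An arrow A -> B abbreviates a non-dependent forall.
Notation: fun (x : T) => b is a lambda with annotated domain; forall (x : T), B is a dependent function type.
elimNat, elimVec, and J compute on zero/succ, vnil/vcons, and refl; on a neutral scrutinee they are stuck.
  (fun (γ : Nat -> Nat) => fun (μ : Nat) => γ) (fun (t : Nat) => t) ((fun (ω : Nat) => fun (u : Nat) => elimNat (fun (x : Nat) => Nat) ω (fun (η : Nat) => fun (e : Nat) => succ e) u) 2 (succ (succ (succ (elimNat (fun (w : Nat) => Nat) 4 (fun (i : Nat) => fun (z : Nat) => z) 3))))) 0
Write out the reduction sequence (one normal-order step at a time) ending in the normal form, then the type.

reduction (normal order):
  (fun (γ : Nat -> Nat) => fun (μ : Nat) => γ) (fun (t : Nat) => t) ((fun (ω : Nat) => fun (u : Nat) => elimNat (fun (x : Nat) => Nat) ω (fun (η : Nat) => fun (e : Nat) => succ e) u) 2 (succ (succ (succ (elimNat (fun (w : Nat) => Nat) 4 (fun (i : Nat) => fun (z : Nat) => z) 3))))) 0
  ~> (fun (γ : Nat) => fun (μ : Nat) => μ) ((fun (t : Nat) => fun (ω : Nat) => elimNat (fun (u : Nat) => Nat) t (fun (x : Nat) => fun (η : Nat) => succ η) ω) 2 (succ (succ (succ (elimNat (fun (e : Nat) => Nat) 4 (fun (w : Nat) => fun (i : Nat) => i) 3))))) 0
  ~> (fun (γ : Nat) => γ) 0
  ~> 0
the term's type:
  Nat


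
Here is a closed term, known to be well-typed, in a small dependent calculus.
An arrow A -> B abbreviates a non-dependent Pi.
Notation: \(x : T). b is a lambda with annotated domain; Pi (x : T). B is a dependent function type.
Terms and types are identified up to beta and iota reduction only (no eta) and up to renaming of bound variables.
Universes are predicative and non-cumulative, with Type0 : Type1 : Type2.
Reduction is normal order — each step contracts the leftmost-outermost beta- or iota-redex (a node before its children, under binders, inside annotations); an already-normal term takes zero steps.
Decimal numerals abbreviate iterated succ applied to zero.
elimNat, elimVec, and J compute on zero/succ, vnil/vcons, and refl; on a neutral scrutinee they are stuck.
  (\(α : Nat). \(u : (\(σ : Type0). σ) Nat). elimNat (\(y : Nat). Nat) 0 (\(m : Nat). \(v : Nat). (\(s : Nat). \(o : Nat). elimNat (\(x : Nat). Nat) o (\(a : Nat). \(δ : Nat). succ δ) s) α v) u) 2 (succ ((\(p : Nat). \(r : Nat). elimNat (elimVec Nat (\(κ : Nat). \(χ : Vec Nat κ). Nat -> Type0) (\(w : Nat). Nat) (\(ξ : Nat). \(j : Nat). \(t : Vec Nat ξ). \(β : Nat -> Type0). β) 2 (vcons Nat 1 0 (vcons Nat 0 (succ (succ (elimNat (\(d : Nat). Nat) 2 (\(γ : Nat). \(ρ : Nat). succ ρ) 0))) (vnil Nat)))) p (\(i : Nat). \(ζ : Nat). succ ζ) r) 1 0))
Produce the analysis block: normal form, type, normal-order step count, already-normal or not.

resulting normal form:
  4
type:
  Nat
steps to reach normal form (normal order): 30
term was already normal: no
first contracted redex: a beta-redex


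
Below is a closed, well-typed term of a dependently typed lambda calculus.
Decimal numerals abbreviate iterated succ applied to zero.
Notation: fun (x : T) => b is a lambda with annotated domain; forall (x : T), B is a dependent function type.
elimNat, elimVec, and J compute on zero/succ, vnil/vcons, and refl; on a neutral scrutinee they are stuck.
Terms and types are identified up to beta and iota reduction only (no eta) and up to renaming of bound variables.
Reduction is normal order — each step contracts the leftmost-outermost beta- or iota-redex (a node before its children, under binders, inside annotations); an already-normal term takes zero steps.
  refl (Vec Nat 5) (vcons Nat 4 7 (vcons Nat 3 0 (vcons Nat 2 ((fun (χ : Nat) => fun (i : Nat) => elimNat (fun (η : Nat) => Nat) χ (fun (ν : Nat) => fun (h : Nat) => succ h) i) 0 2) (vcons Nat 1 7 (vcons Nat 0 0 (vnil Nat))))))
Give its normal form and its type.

resulting normal form:
  refl (Vec Nat 5) (vcons Nat 4 7 (vcons Nat 3 0 (vcons Nat 2 2 (vcons Nat 1 7 (vcons Nat 0 0 (vnil Nat))))))
the term's type:
  Eq (Vec Nat 5) (vcons Nat 4 7 (vcons Nat 3 0 (vcons Nat 2 2 (vcons Nat 1 7 (vcons Nat 0 0 (vnil Nat)))))) (vcons Nat 4 7 (vcons Nat 3 0 (vcons Nat 2 2 (vcons Nat 1 7 (vcons Nat 0 0 (vnil Nat))))))
observation: the leftmost-outermost redex is a beta-redex, and normalization takes 9 steps.


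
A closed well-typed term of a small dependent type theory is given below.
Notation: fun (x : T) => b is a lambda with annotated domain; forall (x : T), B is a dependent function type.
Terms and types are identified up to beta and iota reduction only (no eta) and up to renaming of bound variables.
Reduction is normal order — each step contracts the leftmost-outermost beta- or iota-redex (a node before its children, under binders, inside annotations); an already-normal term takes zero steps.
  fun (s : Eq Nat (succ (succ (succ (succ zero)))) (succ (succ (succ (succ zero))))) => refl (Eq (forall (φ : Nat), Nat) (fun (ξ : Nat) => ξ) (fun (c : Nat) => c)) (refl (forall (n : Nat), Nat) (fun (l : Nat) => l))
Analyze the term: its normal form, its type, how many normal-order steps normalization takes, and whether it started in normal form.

resulting normal form:
  fun (s : Eq Nat (succ (succ (succ (succ zero)))) (succ (succ (succ (succ zero))))) => refl (Eq (forall (φ : Nat), Nat) (fun (ξ : Nat) => ξ) (fun (c : Nat) => c)) (refl (forall (n : Nat), Nat) (fun (l : Nat) => l))
type:
  forall (s : Eq Nat (succ (succ (succ (succ zero)))) (succ (succ (succ (succ zero))))), Eq (Eq (forall (φ : Nat), Nat) (fun (ξ : Nat) => ξ) (fun (c : Nat) => c)) (refl (forall (n : Nat), Nat) (fun (l : Nat) => l)) (refl (forall (η : Nat), Nat) (fun (j : Nat) => j))
steps to reach normal form (normal order): 0
already normal: yes


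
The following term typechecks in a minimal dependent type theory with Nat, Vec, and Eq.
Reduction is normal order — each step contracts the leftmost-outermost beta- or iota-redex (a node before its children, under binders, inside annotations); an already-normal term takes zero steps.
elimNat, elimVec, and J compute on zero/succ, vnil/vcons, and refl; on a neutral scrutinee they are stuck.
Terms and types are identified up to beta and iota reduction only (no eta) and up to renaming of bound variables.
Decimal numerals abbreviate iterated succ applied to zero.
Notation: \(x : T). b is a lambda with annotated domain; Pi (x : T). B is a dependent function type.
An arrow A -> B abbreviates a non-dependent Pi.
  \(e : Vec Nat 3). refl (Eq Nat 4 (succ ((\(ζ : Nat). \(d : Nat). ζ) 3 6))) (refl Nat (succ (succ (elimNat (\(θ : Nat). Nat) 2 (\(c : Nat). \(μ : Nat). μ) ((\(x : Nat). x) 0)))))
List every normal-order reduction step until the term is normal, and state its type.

normal-order reduction:
  \(e : Vec Nat 3). refl (Eq Nat 4 (succ ((\(ζ : Nat). \(d : Nat). ζ) 3 6))) (refl Nat (succ (succ (elimNat (\(θ : Nat). Nat) 2 (\(c : Nat). \(μ : Nat). μ) ((\(x : Nat). x) 0)))))
  ~> \(e : Vec Nat 3). refl (Eq Nat 4 (succ ((\(ζ : Nat). 3) 6))) (refl Nat (succ (succ (elimNat (\(d : Nat). Nat) 2 (\(θ : Nat). \(c : Nat). c) ((\(μ : Nat). μ) 0)))))
  ~> \(e : Vec Nat 3). refl (Eq Nat 4 4) (refl Nat (succ (succ (elimNat (\(ζ : Nat). Nat) 2 (\(d : Nat). \(θ : Nat). θ) ((\(c : Nat). c) 0)))))
  ~> \(e : Vec Nat 3). refl (Eq Nat 4 4) (refl Nat (succ (succ (elimNat (\(ζ : Nat). Nat) 2 (\(d : Nat). \(θ : Nat). θ) 0))))
  ~> \(e : Vec Nat 3). refl (Eq Nat 4 4) (refl Nat 4)
the term's type:
  Vec Nat 3 -> Eq (Eq Nat 4 4) (refl Nat 4) (refl Nat 4)


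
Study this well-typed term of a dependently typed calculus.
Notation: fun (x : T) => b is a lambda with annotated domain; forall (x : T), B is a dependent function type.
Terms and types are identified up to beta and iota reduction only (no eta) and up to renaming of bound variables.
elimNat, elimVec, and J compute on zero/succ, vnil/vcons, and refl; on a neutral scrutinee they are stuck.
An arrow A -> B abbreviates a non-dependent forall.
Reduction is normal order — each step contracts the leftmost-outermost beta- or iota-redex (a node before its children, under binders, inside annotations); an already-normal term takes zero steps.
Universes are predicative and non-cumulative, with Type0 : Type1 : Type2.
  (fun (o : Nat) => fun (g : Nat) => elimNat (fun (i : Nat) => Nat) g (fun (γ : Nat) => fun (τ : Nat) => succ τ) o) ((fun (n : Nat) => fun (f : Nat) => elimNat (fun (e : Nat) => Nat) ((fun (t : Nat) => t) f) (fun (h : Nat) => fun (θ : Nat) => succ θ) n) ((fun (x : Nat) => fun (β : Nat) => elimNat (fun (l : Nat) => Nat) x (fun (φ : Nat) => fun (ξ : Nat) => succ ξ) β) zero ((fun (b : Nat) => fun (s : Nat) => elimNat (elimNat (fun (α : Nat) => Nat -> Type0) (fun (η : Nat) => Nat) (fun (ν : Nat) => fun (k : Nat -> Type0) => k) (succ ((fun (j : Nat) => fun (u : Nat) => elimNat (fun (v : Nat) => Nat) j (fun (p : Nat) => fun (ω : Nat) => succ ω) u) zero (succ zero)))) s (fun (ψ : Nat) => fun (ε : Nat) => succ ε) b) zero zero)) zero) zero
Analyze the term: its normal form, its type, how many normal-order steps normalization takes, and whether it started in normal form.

resulting normal form:
  zero
type:
  Nat
normal-order step count: 13
term was already normal: no
first contracted redex: a beta-redex


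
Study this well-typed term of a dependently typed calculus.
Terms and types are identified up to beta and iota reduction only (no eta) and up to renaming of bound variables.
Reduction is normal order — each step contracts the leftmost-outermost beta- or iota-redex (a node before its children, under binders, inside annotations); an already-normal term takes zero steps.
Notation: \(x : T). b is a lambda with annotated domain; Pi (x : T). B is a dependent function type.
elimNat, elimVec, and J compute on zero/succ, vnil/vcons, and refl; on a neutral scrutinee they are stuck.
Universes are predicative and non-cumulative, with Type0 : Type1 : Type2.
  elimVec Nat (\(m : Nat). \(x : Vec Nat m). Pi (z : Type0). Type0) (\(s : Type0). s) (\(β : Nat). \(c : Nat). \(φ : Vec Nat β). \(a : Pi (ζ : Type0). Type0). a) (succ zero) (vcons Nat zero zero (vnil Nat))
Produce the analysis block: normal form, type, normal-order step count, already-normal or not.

reduced normal form:
  \(m : Type0). m
the term's type:
  Pi (m : Type0). Type0
reduction steps (normal order): 6
term was already normal: no
first redex: an elimVec iota-redex


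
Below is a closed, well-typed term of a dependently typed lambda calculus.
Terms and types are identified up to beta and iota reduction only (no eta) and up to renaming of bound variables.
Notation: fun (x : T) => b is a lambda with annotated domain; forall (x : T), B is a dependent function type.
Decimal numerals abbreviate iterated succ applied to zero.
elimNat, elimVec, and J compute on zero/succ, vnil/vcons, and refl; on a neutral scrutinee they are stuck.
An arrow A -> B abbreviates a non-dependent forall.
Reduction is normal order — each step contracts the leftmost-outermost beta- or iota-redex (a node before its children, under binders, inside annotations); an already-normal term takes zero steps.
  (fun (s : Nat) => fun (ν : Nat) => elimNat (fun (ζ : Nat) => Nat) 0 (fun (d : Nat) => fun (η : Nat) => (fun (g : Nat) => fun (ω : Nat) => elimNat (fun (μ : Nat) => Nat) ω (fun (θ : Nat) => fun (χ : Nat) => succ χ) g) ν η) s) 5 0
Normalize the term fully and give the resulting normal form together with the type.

normal form:
  0
inferred type:
  Nat
observation: normalization takes exactly 33 steps under the normal-order strategy.


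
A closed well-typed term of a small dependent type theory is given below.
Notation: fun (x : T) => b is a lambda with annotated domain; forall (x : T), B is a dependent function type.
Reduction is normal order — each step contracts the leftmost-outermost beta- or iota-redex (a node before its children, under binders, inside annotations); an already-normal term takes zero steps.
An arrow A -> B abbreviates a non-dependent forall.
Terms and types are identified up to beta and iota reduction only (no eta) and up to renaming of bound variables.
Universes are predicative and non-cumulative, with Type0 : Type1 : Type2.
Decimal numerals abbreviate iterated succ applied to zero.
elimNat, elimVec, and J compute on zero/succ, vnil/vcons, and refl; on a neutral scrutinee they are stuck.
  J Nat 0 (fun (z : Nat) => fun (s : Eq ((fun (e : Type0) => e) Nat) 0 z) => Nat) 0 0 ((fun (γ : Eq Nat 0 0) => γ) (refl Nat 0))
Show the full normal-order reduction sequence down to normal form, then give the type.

normal-order reduction:
  J Nat 0 (fun (z : Nat) => fun (s : Eq ((fun (e : Type0) => e) Nat) 0 z) => Nat) 0 0 ((fun (γ : Eq Nat 0 0) => γ) (refl Nat 0))
  ~> J Nat 0 (fun (z : Nat) => fun (s : Eq Nat 0 z) => Nat) 0 0 ((fun (e : Eq Nat 0 0) => e) (refl Nat 0))
  ~> J Nat 0 (fun (z : Nat) => fun (s : Eq Nat 0 z) => Nat) 0 0 (refl Nat 0)
  ~> 0
type:
  Nat


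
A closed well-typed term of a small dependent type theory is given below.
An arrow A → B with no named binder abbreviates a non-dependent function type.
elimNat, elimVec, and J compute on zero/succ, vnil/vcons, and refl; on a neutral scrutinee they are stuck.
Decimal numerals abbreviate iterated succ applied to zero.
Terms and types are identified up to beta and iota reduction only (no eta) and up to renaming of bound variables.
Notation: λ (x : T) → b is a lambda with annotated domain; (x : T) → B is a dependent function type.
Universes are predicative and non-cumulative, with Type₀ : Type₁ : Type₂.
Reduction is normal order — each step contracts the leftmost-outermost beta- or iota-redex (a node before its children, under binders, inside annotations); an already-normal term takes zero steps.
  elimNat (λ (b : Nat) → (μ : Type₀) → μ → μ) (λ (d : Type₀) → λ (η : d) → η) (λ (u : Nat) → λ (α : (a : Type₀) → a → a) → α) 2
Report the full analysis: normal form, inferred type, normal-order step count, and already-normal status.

normal form:
  λ (b : Type₀) → λ (μ : b) → μ
inferred type:
  (b : Type₀) → b → b
steps to reach normal form (normal order): 7
already normal: no
first redex: an elimNat iota-redex


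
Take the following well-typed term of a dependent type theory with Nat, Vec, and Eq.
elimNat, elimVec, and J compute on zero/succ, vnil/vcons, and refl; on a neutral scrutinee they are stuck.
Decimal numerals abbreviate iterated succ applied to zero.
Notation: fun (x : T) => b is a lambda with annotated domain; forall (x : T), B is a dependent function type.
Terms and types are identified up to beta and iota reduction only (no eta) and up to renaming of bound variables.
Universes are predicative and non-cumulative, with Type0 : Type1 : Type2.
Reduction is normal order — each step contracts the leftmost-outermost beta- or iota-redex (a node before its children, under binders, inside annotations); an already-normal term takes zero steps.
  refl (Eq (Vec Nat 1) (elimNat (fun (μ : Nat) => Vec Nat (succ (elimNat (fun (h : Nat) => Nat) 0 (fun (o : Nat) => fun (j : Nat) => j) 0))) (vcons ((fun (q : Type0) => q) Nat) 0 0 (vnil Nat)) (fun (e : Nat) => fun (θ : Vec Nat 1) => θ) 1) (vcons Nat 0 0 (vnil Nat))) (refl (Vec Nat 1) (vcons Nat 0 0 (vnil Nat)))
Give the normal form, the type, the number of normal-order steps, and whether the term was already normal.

normal form:
  refl (Eq (Vec Nat 1) (vcons Nat 0 0 (vnil Nat)) (vcons Nat 0 0 (vnil Nat))) (refl (Vec Nat 1) (vcons Nat 0 0 (vnil Nat)))
the term's type:
  Eq (Eq (Vec Nat 1) (vcons Nat 0 0 (vnil Nat)) (vcons Nat 0 0 (vnil Nat))) (refl (Vec Nat 1) (vcons Nat 0 0 (vnil Nat))) (refl (Vec Nat 1) (vcons Nat 0 0 (vnil Nat)))
reduction steps (normal order): 5
already normal: no
first contracted redex: an elimNat iota-redex


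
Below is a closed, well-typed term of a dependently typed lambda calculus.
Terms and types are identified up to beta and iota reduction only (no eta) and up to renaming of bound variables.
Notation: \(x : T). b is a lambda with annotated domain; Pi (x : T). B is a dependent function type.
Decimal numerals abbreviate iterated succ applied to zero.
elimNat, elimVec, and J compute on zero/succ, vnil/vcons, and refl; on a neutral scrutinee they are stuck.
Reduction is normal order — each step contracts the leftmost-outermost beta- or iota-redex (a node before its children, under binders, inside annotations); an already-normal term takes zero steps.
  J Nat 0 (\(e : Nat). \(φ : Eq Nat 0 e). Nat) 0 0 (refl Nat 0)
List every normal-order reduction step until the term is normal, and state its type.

normal-order reduction:
  J Nat 0 (\(e : Nat). \(φ : Eq Nat 0 e). Nat) 0 0 (refl Nat 0)
  ~> 0
the term's type:
  Nat


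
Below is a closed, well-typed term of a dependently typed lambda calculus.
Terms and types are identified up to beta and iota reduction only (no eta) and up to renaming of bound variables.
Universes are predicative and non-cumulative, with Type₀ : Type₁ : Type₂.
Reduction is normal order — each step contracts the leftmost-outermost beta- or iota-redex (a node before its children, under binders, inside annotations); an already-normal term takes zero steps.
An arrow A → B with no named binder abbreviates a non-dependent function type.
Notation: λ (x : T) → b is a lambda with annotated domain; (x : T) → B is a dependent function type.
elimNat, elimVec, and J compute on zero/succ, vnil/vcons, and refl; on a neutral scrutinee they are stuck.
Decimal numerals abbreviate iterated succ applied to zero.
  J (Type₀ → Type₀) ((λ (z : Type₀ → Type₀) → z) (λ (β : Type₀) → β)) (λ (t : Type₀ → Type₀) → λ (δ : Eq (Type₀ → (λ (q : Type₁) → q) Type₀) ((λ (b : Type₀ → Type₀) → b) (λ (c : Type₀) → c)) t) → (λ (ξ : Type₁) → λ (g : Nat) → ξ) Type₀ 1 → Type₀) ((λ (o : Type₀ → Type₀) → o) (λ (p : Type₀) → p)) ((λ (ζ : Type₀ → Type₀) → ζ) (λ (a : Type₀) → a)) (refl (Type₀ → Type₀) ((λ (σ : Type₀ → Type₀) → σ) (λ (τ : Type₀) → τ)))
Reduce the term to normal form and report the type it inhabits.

normal form:
  λ (z : Type₀) → z
inferred type:
  Type₀ → Type₀


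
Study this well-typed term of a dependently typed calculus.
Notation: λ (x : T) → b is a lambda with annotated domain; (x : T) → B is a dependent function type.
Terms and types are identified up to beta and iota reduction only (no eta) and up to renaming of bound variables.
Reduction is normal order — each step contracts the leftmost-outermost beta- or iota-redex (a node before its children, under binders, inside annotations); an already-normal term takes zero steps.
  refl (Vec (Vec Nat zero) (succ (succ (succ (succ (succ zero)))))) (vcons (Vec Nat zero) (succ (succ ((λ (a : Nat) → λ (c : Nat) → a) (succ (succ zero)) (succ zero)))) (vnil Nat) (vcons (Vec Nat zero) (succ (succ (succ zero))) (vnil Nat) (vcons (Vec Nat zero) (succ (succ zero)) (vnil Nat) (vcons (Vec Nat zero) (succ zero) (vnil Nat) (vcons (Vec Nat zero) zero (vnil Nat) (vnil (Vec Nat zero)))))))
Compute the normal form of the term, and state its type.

normal form:
  refl (Vec (Vec Nat zero) (succ (succ (succ (succ (succ zero)))))) (vcons (Vec Nat zero) (succ (succ (succ (succ zero)))) (vnil Nat) (vcons (Vec Nat zero) (succ (succ (succ zero))) (vnil Nat) (vcons (Vec Nat zero) (succ (succ zero)) (vnil Nat) (vcons (Vec Nat zero) (succ zero) (vnil Nat) (vcons (Vec Nat zero) zero (vnil Nat) (vnil (Vec Nat zero)))))))
the term's type:
  Eq (Vec (Vec Nat zero) (succ (succ (succ (succ (succ zero)))))) (vcons (Vec Nat zero) (succ (succ (succ (succ zero)))) (vnil Nat) (vcons (Vec Nat zero) (succ (succ (succ zero))) (vnil Nat) (vcons (Vec Nat zero) (succ (succ zero)) (vnil Nat) (vcons (Vec Nat zero) (succ zero) (vnil Nat) (vcons (Vec Nat zero) zero (vnil Nat) (vnil (Vec Nat zero))))))) (vcons (Vec Nat zero) (succ (succ (succ (succ zero)))) (vnil Nat) (vcons (Vec Nat zero) (succ (succ (succ zero))) (vnil Nat) (vcons (Vec Nat zero) (succ (succ zero)) (vnil Nat) (vcons (Vec Nat zero) (succ zero) (vnil Nat) (vcons (Vec Nat zero) zero (vnil Nat) (vnil (Vec Nat zero)))))))


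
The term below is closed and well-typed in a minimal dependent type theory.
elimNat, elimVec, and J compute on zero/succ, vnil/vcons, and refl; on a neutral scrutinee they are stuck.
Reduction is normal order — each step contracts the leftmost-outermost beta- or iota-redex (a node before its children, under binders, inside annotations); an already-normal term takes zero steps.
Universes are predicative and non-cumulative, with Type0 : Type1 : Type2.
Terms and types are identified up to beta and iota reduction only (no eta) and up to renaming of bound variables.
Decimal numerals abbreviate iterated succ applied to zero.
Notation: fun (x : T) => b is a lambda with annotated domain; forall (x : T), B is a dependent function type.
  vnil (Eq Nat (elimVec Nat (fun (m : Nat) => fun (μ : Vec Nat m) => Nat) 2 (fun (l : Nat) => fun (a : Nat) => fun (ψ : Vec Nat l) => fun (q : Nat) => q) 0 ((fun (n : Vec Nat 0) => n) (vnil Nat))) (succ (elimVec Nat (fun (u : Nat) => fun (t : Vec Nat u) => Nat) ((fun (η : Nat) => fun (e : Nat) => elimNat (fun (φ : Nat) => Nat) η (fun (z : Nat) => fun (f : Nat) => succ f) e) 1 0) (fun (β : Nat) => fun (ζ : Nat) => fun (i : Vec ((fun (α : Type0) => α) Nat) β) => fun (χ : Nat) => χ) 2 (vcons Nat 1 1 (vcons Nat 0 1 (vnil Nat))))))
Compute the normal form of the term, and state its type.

normal form:
  vnil (Eq Nat 2 2)
type:
  Vec (Eq Nat 2 2) 0


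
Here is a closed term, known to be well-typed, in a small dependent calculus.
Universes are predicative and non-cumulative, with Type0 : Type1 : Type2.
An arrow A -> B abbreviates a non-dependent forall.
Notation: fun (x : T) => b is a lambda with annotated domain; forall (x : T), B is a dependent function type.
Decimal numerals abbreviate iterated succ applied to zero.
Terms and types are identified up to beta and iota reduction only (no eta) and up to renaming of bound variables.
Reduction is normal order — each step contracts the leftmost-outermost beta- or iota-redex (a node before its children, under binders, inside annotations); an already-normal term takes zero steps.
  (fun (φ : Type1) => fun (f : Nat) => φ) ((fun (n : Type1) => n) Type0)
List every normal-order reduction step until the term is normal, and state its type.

reduction (normal order):
  (fun (φ : Type1) => fun (f : Nat) => φ) ((fun (n : Type1) => n) Type0)
  ~> fun (φ : Nat) => (fun (f : Type1) => f) Type0
  ~> fun (φ : Nat) => Type0
the term's type:
  Nat -> Type1


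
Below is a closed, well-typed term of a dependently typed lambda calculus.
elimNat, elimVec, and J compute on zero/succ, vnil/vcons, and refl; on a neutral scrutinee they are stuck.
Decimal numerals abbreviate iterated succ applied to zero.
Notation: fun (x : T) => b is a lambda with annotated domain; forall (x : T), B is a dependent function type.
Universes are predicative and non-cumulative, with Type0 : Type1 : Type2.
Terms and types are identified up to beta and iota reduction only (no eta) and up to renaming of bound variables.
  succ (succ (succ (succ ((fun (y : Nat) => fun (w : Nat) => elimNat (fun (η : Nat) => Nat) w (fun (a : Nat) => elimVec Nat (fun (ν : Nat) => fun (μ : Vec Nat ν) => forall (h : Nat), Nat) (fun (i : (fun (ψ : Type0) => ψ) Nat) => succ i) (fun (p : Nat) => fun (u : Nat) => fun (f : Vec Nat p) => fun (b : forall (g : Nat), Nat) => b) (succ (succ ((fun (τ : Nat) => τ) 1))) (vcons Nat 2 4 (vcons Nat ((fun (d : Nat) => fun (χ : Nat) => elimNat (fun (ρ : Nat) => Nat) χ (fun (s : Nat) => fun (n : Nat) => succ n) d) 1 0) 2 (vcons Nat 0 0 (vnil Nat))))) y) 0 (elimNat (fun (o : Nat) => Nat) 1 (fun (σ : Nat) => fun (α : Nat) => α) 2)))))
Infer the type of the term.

inferred type:
  Nat


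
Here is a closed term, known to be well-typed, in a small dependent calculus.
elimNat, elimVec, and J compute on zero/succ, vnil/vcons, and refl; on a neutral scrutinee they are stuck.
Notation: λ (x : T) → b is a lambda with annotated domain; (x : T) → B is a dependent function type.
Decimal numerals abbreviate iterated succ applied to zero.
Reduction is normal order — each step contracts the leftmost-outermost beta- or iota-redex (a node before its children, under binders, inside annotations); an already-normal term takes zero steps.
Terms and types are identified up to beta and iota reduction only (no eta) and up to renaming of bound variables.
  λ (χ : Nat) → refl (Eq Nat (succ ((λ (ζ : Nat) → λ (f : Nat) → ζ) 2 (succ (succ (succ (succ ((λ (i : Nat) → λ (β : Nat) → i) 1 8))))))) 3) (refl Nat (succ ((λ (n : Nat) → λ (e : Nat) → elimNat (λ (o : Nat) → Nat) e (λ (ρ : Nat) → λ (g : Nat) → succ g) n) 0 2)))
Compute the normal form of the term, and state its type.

reduced normal form:
  λ (χ : Nat) → refl (Eq Nat 3 3) (refl Nat 3)
the term's type:
  (χ : Nat) → Eq (Eq Nat 3 3) (refl Nat 3) (refl Nat 3)
observation: 5 normal-order steps normalize the term, beginning with a beta-redex.


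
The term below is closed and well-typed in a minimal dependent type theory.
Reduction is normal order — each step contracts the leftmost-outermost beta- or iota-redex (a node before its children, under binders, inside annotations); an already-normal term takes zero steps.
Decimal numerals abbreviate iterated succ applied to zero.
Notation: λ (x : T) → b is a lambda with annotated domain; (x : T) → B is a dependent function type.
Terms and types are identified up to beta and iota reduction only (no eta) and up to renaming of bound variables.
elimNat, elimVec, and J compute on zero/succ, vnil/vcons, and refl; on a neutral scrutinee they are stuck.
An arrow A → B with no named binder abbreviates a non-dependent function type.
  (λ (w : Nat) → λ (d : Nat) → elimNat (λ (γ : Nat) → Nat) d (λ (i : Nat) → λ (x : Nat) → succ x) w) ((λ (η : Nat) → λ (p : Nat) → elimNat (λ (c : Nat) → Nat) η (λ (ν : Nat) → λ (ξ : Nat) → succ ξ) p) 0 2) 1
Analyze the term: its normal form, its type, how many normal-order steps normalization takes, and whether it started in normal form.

normal form:
  3
type:
  Nat
normal-order step count: 18
term was already normal: no
first contracted redex: a beta-redex


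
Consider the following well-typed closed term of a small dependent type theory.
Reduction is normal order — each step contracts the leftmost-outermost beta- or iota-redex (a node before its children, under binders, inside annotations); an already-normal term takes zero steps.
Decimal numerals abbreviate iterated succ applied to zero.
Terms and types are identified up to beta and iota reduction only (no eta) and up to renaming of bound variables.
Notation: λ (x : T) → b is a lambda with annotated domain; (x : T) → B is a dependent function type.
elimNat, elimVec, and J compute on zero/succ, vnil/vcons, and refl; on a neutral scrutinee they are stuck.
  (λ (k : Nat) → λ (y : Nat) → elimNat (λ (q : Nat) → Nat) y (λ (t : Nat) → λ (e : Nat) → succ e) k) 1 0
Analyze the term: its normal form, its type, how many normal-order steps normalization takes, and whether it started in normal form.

resulting normal form:
  1
the term's type:
  Nat
normal-order step count: 6
term was already normal: no
first contracted redex: a beta-redex


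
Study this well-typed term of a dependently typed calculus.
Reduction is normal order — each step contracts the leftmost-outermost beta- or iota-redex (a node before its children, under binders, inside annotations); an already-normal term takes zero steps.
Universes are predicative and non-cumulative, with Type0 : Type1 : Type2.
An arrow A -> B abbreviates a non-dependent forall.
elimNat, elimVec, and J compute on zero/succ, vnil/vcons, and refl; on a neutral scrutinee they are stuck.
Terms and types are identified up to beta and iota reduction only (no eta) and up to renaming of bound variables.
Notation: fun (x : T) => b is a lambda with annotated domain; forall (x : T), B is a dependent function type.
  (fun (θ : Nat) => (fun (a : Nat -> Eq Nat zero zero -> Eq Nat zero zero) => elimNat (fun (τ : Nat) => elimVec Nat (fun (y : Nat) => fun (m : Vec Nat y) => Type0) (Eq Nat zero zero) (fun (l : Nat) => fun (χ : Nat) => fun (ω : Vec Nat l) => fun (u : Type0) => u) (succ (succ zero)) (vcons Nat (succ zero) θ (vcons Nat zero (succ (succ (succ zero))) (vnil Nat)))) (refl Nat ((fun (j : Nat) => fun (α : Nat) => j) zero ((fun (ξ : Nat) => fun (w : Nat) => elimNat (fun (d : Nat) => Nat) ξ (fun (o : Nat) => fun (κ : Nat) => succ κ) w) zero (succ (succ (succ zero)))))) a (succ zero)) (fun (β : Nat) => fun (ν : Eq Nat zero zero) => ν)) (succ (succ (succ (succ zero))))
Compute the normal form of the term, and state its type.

reduced normal form:
  refl Nat zero
type:
  Eq Nat zero zero


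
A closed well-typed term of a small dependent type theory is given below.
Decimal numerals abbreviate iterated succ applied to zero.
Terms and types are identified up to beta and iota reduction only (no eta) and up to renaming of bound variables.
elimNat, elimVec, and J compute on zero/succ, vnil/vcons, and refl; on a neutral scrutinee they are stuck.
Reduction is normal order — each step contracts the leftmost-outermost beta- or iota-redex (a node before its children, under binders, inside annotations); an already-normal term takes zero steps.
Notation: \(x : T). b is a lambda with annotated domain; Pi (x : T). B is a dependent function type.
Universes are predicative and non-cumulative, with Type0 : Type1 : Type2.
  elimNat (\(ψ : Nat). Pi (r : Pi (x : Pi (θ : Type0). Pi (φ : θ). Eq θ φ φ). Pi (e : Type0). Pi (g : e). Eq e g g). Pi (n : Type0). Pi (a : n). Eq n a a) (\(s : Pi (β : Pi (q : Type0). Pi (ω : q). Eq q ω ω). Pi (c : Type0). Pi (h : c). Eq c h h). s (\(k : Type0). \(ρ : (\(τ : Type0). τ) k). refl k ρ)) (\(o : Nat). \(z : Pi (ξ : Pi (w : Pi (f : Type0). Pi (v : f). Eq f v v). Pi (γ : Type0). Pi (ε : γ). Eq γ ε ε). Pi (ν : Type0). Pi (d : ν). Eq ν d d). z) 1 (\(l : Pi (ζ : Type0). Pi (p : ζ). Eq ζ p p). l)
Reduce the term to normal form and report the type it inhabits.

reduced normal form:
  \(ψ : Type0). \(r : ψ). refl ψ r
type:
  Pi (ψ : Type0). Pi (r : ψ). Eq ψ r r


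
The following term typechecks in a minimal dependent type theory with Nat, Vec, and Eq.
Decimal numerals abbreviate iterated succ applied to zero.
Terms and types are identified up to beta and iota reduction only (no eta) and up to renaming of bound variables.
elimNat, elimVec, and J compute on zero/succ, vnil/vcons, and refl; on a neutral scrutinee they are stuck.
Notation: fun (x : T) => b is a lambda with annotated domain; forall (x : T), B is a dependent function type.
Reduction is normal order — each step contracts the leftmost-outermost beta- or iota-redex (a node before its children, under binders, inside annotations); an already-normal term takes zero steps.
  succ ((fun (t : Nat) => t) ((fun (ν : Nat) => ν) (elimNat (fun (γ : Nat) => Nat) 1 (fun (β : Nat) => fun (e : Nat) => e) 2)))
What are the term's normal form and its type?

resulting normal form:
  2
inferred type:
  Nat


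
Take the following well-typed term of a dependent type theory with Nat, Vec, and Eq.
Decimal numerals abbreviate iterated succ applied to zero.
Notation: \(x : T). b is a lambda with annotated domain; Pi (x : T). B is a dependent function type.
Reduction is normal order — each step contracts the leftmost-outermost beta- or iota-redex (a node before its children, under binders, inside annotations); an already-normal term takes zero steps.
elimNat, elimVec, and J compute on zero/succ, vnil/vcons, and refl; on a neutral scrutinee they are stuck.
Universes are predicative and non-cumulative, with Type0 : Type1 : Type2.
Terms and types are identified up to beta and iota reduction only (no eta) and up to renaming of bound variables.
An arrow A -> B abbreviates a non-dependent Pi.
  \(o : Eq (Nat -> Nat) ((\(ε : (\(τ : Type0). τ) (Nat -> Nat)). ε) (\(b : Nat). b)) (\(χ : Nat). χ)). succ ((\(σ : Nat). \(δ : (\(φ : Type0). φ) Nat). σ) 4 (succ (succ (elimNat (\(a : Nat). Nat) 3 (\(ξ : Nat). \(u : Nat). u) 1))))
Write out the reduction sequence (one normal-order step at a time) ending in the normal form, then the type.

normal-order reduction sequence:
  \(o : Eq (Nat -> Nat) ((\(ε : (\(τ : Type0). τ) (Nat -> Nat)). ε) (\(b : Nat). b)) (\(χ : Nat). χ)). succ ((\(σ : Nat). \(δ : (\(φ : Type0). φ) Nat). σ) 4 (succ (succ (elimNat (\(a : Nat). Nat) 3 (\(ξ : Nat). \(u : Nat). u) 1))))
  ~> \(o : Eq (Nat -> Nat) (\(ε : Nat). ε) (\(τ : Nat). τ)). succ ((\(b : Nat). \(χ : (\(σ : Type0). σ) Nat). b) 4 (succ (succ (elimNat (\(δ : Nat). Nat) 3 (\(φ : Nat). \(a : Nat). a) 1))))
  ~> \(o : Eq (Nat -> Nat) (\(ε : Nat). ε) (\(τ : Nat). τ)). succ ((\(b : (\(χ : Type0). χ) Nat). 4) (succ (succ (elimNat (\(σ : Nat). Nat) 3 (\(δ : Nat). \(φ : Nat). φ) 1))))
  ~> \(o : Eq (Nat -> Nat) (\(ε : Nat). ε) (\(τ : Nat). τ)). 5
inferred type:
  Eq (Nat -> Nat) (\(o : Nat). o) (\(ε : Nat). ε) -> Nat
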